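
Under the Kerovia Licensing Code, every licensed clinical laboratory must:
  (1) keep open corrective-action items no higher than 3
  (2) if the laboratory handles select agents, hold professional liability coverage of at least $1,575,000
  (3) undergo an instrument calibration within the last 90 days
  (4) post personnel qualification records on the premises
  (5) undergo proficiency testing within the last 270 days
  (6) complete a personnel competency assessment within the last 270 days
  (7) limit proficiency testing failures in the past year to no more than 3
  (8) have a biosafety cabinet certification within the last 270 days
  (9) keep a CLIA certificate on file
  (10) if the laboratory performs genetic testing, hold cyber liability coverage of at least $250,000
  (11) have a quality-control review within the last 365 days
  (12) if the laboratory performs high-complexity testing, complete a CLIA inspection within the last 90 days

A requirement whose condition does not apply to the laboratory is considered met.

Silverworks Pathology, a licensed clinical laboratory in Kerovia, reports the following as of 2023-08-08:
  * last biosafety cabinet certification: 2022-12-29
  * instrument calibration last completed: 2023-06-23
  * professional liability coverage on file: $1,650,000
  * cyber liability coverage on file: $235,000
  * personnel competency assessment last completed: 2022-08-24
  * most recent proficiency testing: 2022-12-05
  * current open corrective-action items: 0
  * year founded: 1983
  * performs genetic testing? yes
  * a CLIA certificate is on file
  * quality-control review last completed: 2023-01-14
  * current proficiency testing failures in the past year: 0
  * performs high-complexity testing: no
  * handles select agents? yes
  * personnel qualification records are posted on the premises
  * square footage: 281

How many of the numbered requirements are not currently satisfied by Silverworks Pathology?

2

1. open corrective-action items 0 ≤ 3 → met
2. condition 'handles select agents' holds; professional liability coverage $1,650,000 ≥ $1,575,000 → met
3. instrument calibration 46 days ago vs limit 90 → met
4. personnel qualification records present → met
5. proficiency testing 246 days ago vs limit 270 → met
6. personnel competency assessment 349 days ago vs limit 270 → not met
7. proficiency testing failures in the past year 0 ≤ 3 → met
8. biosafety cabinet certification 222 days ago vs limit 270 → met
9. CLIA certificate present → met
10. condition 'performs genetic testing' holds; cyber liability coverage $235,000 < $250,000 → not met
11. quality-control review 206 days ago vs limit 365 → met
12. condition 'performs high-complexity testing' does not hold → requirement n/a → met
Not met: 2 of 12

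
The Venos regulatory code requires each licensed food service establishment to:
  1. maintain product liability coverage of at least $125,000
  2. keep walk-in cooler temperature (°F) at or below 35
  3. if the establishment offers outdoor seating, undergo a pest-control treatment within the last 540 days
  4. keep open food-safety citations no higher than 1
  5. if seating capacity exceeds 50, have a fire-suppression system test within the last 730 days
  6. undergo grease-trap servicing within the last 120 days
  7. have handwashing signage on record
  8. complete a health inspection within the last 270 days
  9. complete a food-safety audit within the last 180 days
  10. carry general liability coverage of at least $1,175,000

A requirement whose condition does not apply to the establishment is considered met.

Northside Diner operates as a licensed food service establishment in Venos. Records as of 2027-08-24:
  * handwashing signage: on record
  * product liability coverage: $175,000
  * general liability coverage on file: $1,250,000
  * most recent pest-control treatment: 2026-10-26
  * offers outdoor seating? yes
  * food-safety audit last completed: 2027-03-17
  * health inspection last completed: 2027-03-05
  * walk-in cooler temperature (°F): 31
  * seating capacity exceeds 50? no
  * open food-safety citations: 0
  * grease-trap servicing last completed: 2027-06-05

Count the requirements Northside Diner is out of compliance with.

0

1. product liability coverage $175,000 ≥ $125,000 → met
2. walk-in cooler temperature (°F) 31 ≤ 35 → met
3. condition 'offers outdoor seating' holds; pest-control treatment 302 days ago vs limit 540 → met
4. open food-safety citations 0 ≤ 1 → met
5. condition 'seating capacity exceeds 50' does not hold → requirement n/a → met
6. grease-trap servicing 80 days ago vs limit 120 → met
7. handwashing signage present → met
8. health inspection 172 days ago vs limit 270 → met
9. food-safety audit 160 days ago vs limit 180 → met
10. general liability coverage $1,250,000 ≥ $1,175,000 → met
Not met: 0 of 10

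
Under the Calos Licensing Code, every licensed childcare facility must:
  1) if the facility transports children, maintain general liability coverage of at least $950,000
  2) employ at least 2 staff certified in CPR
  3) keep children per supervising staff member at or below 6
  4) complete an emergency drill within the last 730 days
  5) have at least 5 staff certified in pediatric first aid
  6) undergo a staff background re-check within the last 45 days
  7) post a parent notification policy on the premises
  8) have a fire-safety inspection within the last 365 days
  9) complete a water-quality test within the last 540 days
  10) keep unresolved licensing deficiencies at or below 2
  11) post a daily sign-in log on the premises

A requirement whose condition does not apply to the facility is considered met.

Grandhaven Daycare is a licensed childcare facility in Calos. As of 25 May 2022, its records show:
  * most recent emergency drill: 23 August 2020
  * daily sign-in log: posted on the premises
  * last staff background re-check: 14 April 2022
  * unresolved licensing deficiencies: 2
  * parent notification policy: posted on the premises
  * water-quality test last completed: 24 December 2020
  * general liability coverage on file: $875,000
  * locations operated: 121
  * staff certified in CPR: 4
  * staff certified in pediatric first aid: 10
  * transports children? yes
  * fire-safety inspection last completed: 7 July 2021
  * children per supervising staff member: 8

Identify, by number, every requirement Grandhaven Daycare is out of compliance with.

1. condition 'transports children' holds; general liability coverage $875,000 < $950,000 → not met
2. staff certified in CPR 4 ≥ 2 → met
3. children per supervising staff member 8 > 6 → not met
4. emergency drill 640 days ago vs limit 730 → met
5. staff certified in pediatric first aid 10 ≥ 5 → met
6. staff background re-check 41 days ago vs limit 45 → met
7. parent notification policy present → met
8. fire-safety inspection 322 days ago vs limit 365 → met
9. water-quality test 517 days ago vs limit 540 → met
10. unresolved licensing deficiencies 2 ≤ 2 → met
11. daily sign-in log present → met
Not met: 1, 3

1, 3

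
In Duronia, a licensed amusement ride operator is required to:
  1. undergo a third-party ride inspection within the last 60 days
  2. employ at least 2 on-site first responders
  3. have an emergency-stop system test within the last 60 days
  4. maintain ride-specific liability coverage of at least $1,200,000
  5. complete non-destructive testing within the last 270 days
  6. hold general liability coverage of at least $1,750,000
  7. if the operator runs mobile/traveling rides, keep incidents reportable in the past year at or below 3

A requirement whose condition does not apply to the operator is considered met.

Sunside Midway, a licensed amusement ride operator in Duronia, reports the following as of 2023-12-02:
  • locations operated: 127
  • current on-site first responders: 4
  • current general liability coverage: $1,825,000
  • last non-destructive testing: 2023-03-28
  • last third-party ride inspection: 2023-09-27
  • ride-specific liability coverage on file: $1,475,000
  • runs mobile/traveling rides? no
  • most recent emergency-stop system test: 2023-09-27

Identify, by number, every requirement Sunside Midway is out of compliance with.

1. third-party ride inspection 66 days ago vs limit 60 → not met
2. on-site first responders 4 ≥ 2 → met
3. emergency-stop system test 66 days ago vs limit 60 → not met
4. ride-specific liability coverage $1,475,000 ≥ $1,200,000 → met
5. non-destructive testing 249 days ago vs limit 270 → met
6. general liability coverage $1,825,000 ≥ $1,750,000 → met
7. condition 'runs mobile/traveling rides' does not hold → requirement n/a → met
Not met: 1, 3

1, 3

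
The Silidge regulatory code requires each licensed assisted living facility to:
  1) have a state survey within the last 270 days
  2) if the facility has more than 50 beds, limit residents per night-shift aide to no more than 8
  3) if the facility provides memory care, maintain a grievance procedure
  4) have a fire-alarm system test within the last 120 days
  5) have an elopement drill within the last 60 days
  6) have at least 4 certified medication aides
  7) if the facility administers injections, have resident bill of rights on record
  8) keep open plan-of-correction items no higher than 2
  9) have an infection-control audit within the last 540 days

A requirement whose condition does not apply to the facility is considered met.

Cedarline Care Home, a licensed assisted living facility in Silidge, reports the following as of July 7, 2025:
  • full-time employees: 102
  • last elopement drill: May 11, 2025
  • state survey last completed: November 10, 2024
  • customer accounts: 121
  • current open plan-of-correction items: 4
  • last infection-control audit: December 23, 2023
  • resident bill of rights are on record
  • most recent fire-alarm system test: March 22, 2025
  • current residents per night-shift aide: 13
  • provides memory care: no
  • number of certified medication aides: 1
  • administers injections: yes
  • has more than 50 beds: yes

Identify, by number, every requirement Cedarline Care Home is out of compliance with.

1. state survey 239 days ago vs limit 270 → met
2. condition 'has more than 50 beds' holds; residents per night-shift aide 13 > 8 → not met
3. condition 'provides memory care' does not hold → requirement n/a → met
4. fire-alarm system test 107 days ago vs limit 120 → met
5. elopement drill 57 days ago vs limit 60 → met
6. certified medication aides 1 < 4 → not met
7. condition 'administers injections' holds; resident bill of rights present → met
8. open plan-of-correction items 4 > 2 → not met
9. infection-control audit 562 days ago vs limit 540 → not met
Not met: 2, 6, 8, 9

2, 6, 8, 9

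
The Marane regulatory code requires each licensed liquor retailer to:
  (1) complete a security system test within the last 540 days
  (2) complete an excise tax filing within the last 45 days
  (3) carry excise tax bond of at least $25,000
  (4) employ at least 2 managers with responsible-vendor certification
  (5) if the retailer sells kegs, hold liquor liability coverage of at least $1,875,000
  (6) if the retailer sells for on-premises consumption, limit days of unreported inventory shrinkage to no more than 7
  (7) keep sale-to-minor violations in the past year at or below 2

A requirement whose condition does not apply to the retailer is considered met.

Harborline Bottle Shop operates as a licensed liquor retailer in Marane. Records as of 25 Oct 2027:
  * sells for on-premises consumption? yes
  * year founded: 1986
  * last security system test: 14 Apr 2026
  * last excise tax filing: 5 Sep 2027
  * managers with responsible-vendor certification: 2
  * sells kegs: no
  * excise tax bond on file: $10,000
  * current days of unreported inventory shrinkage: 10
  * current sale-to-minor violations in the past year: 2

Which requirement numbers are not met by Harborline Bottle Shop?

1, 2, 3, 6

1. security system test 559 days ago vs limit 540 → not met
2. excise tax filing 50 days ago vs limit 45 → not met
3. excise tax bond $10,000 < $25,000 → not met
4. managers with responsible-vendor certification 2 ≥ 2 → met
5. condition 'sells kegs' does not hold → requirement n/a → met
6. condition 'sells for on-premises consumption' holds; days of unreported inventory shrinkage 10 > 7 → not met
7. sale-to-minor violations in the past year 2 ≤ 2 → met
Not met: 1, 2, 3, 6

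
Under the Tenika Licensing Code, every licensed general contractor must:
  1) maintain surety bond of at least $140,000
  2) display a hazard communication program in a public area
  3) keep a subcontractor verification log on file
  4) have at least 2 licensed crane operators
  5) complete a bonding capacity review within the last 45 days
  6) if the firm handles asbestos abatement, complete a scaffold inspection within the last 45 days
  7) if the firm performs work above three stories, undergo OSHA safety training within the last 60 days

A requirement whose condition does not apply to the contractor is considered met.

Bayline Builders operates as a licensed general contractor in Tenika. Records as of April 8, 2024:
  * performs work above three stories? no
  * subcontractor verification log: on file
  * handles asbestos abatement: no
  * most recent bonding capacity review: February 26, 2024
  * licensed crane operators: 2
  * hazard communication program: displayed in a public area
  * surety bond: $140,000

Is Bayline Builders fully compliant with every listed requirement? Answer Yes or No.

Yes

1. surety bond $140,000 ≥ $140,000 → met
2. hazard communication program present → met
3. subcontractor verification log present → met
4. licensed crane operators 2 ≥ 2 → met
5. bonding capacity review 42 days ago vs limit 45 → met
6. condition 'handles asbestos abatement' does not hold → requirement n/a → met
7. condition 'performs work above three stories' does not hold → requirement n/a → met
All met.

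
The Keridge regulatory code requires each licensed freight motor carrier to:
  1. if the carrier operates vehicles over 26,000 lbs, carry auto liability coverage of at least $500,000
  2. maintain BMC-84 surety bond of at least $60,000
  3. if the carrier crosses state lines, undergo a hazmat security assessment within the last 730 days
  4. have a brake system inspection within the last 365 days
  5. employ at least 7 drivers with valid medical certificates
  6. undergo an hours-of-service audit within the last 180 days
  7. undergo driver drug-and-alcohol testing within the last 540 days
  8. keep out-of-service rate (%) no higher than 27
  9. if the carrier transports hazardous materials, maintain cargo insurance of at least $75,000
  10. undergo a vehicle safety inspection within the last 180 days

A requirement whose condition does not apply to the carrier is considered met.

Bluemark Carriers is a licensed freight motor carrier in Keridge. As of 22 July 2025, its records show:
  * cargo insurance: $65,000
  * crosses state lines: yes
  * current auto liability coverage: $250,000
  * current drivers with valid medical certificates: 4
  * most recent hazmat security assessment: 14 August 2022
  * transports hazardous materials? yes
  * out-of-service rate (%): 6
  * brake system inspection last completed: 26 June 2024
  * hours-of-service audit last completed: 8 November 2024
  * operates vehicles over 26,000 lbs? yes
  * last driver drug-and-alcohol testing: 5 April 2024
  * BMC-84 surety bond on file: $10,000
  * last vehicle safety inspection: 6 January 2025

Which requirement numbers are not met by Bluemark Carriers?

1. condition 'operates vehicles over 26,000 lbs' holds; auto liability coverage $250,000 < $500,000 → not met
2. BMC-84 surety bond $10,000 < $60,000 → not met
3. condition 'crosses state lines' holds; hazmat security assessment 1073 days ago vs limit 730 → not met
4. brake system inspection 391 days ago vs limit 365 → not met
5. drivers with valid medical certificates 4 < 7 → not met
6. hours-of-service audit 256 days ago vs limit 180 → not met
7. driver drug-and-alcohol testing 473 days ago vs limit 540 → met
8. out-of-service rate (%) 6 ≤ 27 → met
9. condition 'transports hazardous materials' holds; cargo insurance $65,000 < $75,000 → not met
10. vehicle safety inspection 197 days ago vs limit 180 → not met
Not met: 1, 2, 3, 4, 5, 6, 9, 10

1, 2, 3, 4, 5, 6, 9, 10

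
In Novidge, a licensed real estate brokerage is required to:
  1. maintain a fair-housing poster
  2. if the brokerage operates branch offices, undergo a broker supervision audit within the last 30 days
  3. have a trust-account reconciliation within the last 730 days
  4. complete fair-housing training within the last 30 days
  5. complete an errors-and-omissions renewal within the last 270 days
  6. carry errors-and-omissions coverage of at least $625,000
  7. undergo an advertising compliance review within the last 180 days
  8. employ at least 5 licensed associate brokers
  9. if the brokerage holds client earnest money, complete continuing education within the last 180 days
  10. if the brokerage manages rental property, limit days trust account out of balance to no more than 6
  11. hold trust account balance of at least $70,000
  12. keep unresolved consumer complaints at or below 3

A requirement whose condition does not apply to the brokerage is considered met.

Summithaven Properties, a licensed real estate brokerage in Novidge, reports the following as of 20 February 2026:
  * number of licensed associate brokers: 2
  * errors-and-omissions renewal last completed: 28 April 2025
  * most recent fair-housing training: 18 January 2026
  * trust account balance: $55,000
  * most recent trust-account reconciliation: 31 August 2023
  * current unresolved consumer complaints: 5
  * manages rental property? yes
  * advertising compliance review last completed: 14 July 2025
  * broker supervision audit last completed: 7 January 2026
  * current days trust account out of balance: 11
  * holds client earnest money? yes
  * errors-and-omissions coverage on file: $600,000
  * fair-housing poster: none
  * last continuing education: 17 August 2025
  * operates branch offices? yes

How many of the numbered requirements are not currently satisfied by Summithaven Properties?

1. fair-housing poster absent → not met
2. condition 'operates branch offices' holds; broker supervision audit 44 days ago vs limit 30 → not met
3. trust-account reconciliation 904 days ago vs limit 730 → not met
4. fair-housing training 33 days ago vs limit 30 → not met
5. errors-and-omissions renewal 298 days ago vs limit 270 → not met
6. errors-and-omissions coverage $600,000 < $625,000 → not met
7. advertising compliance review 221 days ago vs limit 180 → not met
8. licensed associate brokers 2 < 5 → not met
9. condition 'holds client earnest money' holds; continuing education 187 days ago vs limit 180 → not met
10. condition 'manages rental property' holds; days trust account out of balance 11 > 6 → not met
11. trust account balance $55,000 < $70,000 → not met
12. unresolved consumer complaints 5 > 3 → not met
Not met: 12 of 12

12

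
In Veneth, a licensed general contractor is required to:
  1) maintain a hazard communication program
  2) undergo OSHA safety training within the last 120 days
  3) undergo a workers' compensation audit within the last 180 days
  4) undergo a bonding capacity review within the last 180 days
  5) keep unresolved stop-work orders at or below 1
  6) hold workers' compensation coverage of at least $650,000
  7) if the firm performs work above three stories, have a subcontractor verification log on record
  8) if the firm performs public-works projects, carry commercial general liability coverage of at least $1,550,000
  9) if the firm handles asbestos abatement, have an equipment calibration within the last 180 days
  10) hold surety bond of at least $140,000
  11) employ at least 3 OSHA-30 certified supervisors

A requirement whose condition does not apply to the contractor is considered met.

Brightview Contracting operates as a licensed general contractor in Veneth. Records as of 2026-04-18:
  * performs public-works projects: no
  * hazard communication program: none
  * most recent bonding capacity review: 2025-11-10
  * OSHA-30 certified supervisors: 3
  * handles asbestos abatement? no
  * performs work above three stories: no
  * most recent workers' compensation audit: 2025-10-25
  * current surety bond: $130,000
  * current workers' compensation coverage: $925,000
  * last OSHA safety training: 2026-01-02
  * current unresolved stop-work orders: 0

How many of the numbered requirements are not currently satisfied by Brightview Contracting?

1. hazard communication program absent → not met
2. OSHA safety training 106 days ago vs limit 120 → met
3. workers' compensation audit 175 days ago vs limit 180 → met
4. bonding capacity review 159 days ago vs limit 180 → met
5. unresolved stop-work orders 0 ≤ 1 → met
6. workers' compensation coverage $925,000 ≥ $650,000 → met
7. condition 'performs work above three stories' does not hold → requirement n/a → met
8. condition 'performs public-works projects' does not hold → requirement n/a → met
9. condition 'handles asbestos abatement' does not hold → requirement n/a → met
10. surety bond $130,000 < $140,000 → not met
11. OSHA-30 certified supervisors 3 ≥ 3 → met
Not met: 2 of 11

2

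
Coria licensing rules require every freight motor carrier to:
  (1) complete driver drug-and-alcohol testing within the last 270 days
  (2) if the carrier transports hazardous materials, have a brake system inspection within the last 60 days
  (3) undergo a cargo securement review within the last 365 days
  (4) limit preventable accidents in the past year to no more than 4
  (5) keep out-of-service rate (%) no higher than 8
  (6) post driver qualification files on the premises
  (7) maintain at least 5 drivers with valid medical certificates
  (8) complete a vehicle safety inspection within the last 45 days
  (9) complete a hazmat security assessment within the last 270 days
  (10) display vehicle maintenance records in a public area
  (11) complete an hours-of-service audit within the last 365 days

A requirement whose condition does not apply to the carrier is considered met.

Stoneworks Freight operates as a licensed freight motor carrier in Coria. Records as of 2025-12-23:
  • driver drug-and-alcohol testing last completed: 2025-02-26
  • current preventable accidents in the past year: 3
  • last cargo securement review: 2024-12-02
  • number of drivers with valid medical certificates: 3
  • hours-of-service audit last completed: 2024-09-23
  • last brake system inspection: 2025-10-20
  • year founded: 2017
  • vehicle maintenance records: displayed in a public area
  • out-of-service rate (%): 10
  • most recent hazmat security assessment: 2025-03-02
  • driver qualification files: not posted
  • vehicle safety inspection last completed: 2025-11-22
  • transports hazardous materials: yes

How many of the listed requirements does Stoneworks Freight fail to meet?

8

1. driver drug-and-alcohol testing 300 days ago vs limit 270 → not met
2. condition 'transports hazardous materials' holds; brake system inspection 64 days ago vs limit 60 → not met
3. cargo securement review 386 days ago vs limit 365 → not met
4. preventable accidents in the past year 3 ≤ 4 → met
5. out-of-service rate (%) 10 > 8 → not met
6. driver qualification files absent → not met
7. drivers with valid medical certificates 3 < 5 → not met
8. vehicle safety inspection 31 days ago vs limit 45 → met
9. hazmat security assessment 296 days ago vs limit 270 → not met
10. vehicle maintenance records present → met
11. hours-of-service audit 456 days ago vs limit 365 → not met
Not met: 8 of 11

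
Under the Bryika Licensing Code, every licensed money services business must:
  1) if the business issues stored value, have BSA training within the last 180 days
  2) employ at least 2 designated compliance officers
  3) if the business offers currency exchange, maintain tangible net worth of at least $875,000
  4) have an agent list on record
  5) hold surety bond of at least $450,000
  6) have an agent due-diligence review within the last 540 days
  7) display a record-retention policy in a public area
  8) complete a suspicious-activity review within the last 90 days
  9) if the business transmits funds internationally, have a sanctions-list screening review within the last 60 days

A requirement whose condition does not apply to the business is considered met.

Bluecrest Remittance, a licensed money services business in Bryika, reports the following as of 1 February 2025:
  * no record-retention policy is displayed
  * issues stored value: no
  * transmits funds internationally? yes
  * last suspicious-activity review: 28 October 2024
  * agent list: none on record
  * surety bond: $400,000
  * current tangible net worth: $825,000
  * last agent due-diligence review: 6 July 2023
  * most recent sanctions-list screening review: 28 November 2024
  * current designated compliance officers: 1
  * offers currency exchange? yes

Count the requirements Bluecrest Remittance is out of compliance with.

1. condition 'issues stored value' does not hold → requirement n/a → met
2. designated compliance officers 1 < 2 → not met
3. condition 'offers currency exchange' holds; tangible net worth $825,000 < $875,000 → not met
4. agent list absent → not met
5. surety bond $400,000 < $450,000 → not met
6. agent due-diligence review 576 days ago vs limit 540 → not met
7. record-retention policy absent → not met
8. suspicious-activity review 96 days ago vs limit 90 → not met
9. condition 'transmits funds internationally' holds; sanctions-list screening review 65 days ago vs limit 60 → not met
Not met: 8 of 9

8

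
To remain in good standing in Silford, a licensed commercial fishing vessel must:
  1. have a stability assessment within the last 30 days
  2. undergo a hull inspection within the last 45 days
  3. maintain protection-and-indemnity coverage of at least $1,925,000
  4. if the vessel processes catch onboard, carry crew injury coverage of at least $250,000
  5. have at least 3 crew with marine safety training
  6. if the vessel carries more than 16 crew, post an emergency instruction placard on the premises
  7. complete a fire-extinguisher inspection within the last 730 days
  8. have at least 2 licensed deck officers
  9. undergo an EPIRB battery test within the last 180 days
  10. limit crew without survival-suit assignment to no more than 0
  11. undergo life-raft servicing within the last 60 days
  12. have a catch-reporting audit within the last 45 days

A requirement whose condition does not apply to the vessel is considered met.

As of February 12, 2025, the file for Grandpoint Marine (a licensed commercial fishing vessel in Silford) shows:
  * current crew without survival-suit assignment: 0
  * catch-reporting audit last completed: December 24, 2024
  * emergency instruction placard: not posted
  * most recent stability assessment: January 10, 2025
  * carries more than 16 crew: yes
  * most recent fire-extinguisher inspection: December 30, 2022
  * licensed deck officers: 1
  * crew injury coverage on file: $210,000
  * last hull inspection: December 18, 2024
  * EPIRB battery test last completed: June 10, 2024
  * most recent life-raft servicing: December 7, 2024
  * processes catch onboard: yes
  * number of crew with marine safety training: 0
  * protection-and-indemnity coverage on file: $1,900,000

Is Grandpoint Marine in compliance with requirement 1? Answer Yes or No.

1. stability assessment 33 days ago vs limit 30 → not met

No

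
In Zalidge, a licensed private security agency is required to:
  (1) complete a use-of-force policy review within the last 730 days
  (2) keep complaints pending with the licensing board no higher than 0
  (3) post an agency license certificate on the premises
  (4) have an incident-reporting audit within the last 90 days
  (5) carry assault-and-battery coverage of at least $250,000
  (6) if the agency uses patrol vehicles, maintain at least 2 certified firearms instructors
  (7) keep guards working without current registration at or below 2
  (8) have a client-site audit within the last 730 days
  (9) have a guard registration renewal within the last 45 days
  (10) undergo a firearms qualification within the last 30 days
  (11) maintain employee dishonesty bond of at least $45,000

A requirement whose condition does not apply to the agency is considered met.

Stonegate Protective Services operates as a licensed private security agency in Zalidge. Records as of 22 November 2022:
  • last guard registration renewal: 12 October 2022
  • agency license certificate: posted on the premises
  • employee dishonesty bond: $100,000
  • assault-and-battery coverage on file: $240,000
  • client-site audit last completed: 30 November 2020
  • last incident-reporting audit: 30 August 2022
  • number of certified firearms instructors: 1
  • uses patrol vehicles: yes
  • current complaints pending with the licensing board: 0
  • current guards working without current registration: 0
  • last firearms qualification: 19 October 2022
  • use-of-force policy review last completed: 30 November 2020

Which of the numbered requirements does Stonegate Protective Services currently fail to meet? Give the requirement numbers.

1. use-of-force policy review 722 days ago vs limit 730 → met
2. complaints pending with the licensing board 0 ≤ 0 → met
3. agency license certificate present → met
4. incident-reporting audit 84 days ago vs limit 90 → met
5. assault-and-battery coverage $240,000 < $250,000 → not met
6. condition 'uses patrol vehicles' holds; certified firearms instructors 1 < 2 → not met
7. guards working without current registration 0 ≤ 2 → met
8. client-site audit 722 days ago vs limit 730 → met
9. guard registration renewal 41 days ago vs limit 45 → met
10. firearms qualification 34 days ago vs limit 30 → not met
11. employee dishonesty bond $100,000 ≥ $45,000 → met
Not met: 5, 6, 10

5, 6, 10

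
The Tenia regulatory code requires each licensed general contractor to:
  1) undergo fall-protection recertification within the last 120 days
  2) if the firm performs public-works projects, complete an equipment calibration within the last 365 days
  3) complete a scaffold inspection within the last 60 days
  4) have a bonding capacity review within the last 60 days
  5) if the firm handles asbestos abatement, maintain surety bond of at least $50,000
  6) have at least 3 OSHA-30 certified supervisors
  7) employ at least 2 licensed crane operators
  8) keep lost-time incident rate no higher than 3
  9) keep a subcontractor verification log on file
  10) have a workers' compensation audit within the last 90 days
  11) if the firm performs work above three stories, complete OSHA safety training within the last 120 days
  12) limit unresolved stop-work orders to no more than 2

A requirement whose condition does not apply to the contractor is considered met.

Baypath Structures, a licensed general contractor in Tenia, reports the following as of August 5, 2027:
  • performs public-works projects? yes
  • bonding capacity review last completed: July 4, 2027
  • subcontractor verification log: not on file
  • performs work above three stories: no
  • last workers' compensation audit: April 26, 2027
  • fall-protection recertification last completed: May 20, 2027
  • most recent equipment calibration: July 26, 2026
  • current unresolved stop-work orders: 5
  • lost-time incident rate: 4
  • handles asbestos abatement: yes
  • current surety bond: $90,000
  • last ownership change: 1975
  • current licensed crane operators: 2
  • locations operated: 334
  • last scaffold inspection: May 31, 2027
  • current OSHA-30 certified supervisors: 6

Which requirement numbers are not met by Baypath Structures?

2, 3, 8, 9, 10, 12

1. fall-protection recertification 77 days ago vs limit 120 → met
2. condition 'performs public-works projects' holds; equipment calibration 375 days ago vs limit 365 → not met
3. scaffold inspection 66 days ago vs limit 60 → not met
4. bonding capacity review 32 days ago vs limit 60 → met
5. condition 'handles asbestos abatement' holds; surety bond $90,000 ≥ $50,000 → met
6. OSHA-30 certified supervisors 6 ≥ 3 → met
7. licensed crane operators 2 ≥ 2 → met
8. lost-time incident rate 4 > 3 → not met
9. subcontractor verification log absent → not met
10. workers' compensation audit 101 days ago vs limit 90 → not met
11. condition 'performs work above three stories' does not hold → requirement n/a → met
12. unresolved stop-work orders 5 > 2 → not met
Not met: 2, 3, 8, 9, 10, 12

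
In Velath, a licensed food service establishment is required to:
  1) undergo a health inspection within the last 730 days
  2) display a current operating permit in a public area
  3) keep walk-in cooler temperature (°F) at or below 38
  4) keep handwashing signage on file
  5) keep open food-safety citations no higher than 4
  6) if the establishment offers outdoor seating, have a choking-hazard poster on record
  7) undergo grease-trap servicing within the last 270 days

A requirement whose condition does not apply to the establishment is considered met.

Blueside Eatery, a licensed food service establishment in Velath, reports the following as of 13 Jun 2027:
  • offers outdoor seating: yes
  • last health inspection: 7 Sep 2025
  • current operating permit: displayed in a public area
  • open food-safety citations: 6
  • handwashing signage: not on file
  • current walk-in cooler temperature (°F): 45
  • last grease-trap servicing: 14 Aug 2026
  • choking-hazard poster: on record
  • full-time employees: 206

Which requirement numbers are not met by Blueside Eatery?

3, 4, 5, 7

1. health inspection 644 days ago vs limit 730 → met
2. current operating permit present → met
3. walk-in cooler temperature (°F) 45 > 38 → not met
4. handwashing signage absent → not met
5. open food-safety citations 6 > 4 → not met
6. condition 'offers outdoor seating' holds; choking-hazard poster present → met
7. grease-trap servicing 303 days ago vs limit 270 → not met
Not met: 3, 4, 5, 7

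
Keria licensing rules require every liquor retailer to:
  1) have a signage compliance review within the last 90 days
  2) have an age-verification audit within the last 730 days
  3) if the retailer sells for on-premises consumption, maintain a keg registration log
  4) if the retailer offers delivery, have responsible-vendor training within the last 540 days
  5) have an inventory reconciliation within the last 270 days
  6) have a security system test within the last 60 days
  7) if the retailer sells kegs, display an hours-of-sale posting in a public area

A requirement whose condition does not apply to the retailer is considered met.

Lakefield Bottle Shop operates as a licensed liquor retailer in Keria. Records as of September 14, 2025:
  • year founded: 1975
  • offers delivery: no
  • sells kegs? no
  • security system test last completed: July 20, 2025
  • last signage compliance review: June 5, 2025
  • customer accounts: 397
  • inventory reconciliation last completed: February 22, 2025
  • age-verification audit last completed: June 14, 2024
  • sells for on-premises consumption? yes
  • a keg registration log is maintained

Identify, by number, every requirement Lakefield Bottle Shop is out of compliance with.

1

1. signage compliance review 101 days ago vs limit 90 → not met
2. age-verification audit 457 days ago vs limit 730 → met
3. condition 'sells for on-premises consumption' holds; keg registration log present → met
4. condition 'offers delivery' does not hold → requirement n/a → met
5. inventory reconciliation 204 days ago vs limit 270 → met
6. security system test 56 days ago vs limit 60 → met
7. condition 'sells kegs' does not hold → requirement n/a → met
Not met: 1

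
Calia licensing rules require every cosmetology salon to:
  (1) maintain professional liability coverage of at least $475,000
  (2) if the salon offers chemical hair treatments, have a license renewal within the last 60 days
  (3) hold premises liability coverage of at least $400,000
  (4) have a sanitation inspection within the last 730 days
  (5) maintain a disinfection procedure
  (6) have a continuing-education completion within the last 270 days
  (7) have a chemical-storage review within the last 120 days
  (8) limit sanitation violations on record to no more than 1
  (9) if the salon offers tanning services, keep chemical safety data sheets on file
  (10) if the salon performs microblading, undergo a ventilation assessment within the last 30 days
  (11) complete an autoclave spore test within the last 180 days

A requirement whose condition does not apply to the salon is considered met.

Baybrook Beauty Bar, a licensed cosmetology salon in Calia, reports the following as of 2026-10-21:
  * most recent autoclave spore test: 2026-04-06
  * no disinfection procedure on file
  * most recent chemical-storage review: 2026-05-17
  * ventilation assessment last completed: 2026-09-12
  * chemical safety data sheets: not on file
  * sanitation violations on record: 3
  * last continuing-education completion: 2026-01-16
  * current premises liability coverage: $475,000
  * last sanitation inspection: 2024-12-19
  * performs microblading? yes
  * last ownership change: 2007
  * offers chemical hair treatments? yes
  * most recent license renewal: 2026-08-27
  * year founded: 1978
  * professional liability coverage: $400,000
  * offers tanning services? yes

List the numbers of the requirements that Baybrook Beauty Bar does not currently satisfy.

1, 5, 6, 7, 8, 9, 10, 11

1. professional liability coverage $400,000 < $475,000 → not met
2. condition 'offers chemical hair treatments' holds; license renewal 55 days ago vs limit 60 → met
3. premises liability coverage $475,000 ≥ $400,000 → met
4. sanitation inspection 671 days ago vs limit 730 → met
5. disinfection procedure absent → not met
6. continuing-education completion 278 days ago vs limit 270 → not met
7. chemical-storage review 157 days ago vs limit 120 → not met
8. sanitation violations on record 3 > 1 → not met
9. condition 'offers tanning services' holds; chemical safety data sheets absent → not met
10. condition 'performs microblading' holds; ventilation assessment 39 days ago vs limit 30 → not met
11. autoclave spore test 198 days ago vs limit 180 → not met
Not met: 1, 5, 6, 7, 8, 9, 10, 11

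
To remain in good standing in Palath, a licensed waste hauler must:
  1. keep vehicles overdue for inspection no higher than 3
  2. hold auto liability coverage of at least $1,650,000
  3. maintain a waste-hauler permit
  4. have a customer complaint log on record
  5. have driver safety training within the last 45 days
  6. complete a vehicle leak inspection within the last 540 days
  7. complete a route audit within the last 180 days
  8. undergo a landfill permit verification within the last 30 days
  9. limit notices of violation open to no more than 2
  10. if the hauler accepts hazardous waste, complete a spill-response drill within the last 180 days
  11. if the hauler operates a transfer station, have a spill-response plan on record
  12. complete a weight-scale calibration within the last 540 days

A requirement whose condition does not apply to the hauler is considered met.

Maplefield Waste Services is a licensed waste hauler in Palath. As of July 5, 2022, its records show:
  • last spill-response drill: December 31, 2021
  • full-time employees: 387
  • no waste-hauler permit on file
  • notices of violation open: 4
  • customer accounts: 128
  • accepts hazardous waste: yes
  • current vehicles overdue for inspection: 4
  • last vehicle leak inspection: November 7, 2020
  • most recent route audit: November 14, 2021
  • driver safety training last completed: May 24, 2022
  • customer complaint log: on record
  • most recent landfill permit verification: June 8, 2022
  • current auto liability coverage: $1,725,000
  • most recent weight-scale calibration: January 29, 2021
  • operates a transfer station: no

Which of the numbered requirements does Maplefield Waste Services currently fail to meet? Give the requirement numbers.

1. vehicles overdue for inspection 4 > 3 → not met
2. auto liability coverage $1,725,000 ≥ $1,650,000 → met
3. waste-hauler permit absent → not met
4. customer complaint log present → met
5. driver safety training 42 days ago vs limit 45 → met
6. vehicle leak inspection 605 days ago vs limit 540 → not met
7. route audit 233 days ago vs limit 180 → not met
8. landfill permit verification 27 days ago vs limit 30 → met
9. notices of violation open 4 > 2 → not met
10. condition 'accepts hazardous waste' holds; spill-response drill 186 days ago vs limit 180 → not met
11. condition 'operates a transfer station' does not hold → requirement n/a → met
12. weight-scale calibration 522 days ago vs limit 540 → met
Not met: 1, 3, 6, 7, 9, 10

1, 3, 6, 7, 9, 10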